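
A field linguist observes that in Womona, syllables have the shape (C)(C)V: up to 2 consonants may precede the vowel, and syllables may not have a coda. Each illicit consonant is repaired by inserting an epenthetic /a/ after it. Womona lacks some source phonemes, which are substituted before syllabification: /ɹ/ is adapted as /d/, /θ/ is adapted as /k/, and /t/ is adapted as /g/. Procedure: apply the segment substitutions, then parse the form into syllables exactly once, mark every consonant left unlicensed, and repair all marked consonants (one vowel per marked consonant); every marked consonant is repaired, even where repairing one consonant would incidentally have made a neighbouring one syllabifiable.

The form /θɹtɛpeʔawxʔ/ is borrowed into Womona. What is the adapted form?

Substitution: /θ/ → /k/, /ɹ/ → /d/, /t/ → /g/, giving /kdgɛpeʔawxʔ/.
The consonants /k/, /w/, /x/, /ʔ/ cannot be parsed into a legal (C)(C)V syllable (no codas are permitted; onsets may contain at most 2 consonants).
Epenthesis after each stranded consonant: /k/ → /ka/, /w/ → /wa/, /x/ → /xa/, /ʔ/ → /ʔa/.

kadgɛpeʔawaxaʔa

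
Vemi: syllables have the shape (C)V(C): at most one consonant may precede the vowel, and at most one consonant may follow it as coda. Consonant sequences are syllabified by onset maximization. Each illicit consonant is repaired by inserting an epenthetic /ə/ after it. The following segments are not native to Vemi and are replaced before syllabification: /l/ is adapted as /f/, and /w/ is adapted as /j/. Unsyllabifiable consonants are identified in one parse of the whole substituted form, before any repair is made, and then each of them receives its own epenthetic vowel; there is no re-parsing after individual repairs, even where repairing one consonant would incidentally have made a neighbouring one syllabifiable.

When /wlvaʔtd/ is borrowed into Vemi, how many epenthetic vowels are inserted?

4

After substitution the input is /jfvaʔtd/.
The unsyllabifiable consonants are /j/, /f/, /t/, /d/; each receives one epenthetic vowel.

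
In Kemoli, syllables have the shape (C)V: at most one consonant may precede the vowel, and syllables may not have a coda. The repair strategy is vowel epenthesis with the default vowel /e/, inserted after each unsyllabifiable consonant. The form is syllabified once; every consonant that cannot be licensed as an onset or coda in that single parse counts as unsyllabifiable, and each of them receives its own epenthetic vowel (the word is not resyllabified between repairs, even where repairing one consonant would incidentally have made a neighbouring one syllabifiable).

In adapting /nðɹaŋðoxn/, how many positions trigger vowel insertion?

The unsyllabifiable consonants are /n/, /ð/, /ŋ/, /x/, /n/; each receives one epenthetic vowel.

5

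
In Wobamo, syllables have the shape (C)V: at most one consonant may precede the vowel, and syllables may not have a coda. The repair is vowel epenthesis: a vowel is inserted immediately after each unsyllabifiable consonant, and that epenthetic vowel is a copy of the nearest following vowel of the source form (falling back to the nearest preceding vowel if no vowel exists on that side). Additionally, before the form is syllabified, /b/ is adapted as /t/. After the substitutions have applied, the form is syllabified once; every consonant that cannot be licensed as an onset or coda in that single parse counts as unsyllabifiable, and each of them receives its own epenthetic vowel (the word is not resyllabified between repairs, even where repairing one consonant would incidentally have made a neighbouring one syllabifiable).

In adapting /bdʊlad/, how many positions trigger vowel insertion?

2

After substitution the input is /tdʊlad/.
The unsyllabifiable consonants are /t/, /d/; each receives one epenthetic vowel.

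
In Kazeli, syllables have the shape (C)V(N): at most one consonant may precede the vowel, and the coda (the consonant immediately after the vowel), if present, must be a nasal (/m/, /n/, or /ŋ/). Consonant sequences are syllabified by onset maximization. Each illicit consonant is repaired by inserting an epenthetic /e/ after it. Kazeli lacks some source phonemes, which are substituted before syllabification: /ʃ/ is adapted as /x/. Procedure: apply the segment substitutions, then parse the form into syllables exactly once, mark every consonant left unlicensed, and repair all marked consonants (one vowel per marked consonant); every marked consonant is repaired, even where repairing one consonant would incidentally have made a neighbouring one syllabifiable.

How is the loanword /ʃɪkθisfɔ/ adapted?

xɪkeθisefɔ

Substitution: /ʃ/ → /x/, giving /xɪkθisfɔ/.
Syllabifying with onset maximization leaves /k/, /s/ stranded (only a nasal (/m/, /n/, or /ŋ/) is licensed in coda position; onsets are limited to one consonant).
Each unlicensed consonant becomes the onset of a new syllable: /k/ → /ke/, /s/ → /se/.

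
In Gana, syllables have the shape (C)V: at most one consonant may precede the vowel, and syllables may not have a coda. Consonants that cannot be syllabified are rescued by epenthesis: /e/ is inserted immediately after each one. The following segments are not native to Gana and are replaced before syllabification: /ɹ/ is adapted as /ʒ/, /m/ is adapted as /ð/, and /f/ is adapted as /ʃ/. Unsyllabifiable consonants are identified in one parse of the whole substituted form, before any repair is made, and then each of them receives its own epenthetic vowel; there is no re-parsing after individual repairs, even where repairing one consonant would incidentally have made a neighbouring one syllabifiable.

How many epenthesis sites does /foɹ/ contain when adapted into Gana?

1

After substitution the input is /ʃoʒ/.
The unsyllabifiable consonants are /ʒ/; each receives one epenthetic vowel.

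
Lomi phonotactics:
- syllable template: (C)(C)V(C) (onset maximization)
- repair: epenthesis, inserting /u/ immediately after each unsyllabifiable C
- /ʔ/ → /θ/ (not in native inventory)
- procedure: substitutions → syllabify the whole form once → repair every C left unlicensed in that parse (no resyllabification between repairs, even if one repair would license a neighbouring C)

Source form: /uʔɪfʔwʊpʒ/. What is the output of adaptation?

Substitution: /ʔ/ → /θ/, giving /uθɪfθwʊpʒ/.
Under (C)(C)V(C), the unsyllabifiable consonants are /ʒ/ (at most one coda consonant is licensed; onsets may contain at most 2 consonants).
Epenthesis after each stranded consonant: /ʒ/ → /ʒu/.

uθɪfθwʊpʒu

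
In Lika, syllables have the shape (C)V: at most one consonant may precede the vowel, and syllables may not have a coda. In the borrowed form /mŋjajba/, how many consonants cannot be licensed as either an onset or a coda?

3

Under (C)V, the unsyllabifiable consonants are /m/, /ŋ/, /j/ (no codas are permitted; onsets are limited to one consonant).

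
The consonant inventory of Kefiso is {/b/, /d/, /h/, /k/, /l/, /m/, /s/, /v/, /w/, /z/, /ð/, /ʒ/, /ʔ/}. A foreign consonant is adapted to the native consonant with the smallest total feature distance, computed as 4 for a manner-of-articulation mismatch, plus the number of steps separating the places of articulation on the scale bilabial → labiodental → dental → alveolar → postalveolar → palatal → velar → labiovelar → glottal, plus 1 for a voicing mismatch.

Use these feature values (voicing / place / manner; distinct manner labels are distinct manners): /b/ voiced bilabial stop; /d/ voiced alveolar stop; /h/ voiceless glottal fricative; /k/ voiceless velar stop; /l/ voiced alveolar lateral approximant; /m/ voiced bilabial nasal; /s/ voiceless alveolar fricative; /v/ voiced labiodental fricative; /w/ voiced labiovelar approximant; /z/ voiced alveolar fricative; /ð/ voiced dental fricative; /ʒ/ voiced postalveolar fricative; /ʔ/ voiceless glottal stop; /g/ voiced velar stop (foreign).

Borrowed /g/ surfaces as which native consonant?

/k/ is closest: same manner (stop), place distance 0 (velar→velar), voicing differs (+1); total 1. Next closest is /d/ at distance 3.

k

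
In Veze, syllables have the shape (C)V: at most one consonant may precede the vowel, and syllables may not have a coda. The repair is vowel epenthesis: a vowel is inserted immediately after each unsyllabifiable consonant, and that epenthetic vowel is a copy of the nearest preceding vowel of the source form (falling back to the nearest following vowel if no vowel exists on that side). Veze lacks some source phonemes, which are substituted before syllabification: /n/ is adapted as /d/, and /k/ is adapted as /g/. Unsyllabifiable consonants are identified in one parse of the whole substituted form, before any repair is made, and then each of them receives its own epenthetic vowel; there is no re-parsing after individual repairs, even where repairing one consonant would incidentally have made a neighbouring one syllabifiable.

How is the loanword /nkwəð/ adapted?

dəgəwəðə

Substitution: /n/ → /d/, /k/ → /g/, giving /dgwəð/.
The consonants /d/, /g/, /ð/ cannot be parsed into a legal (C)V syllable (no codas are permitted; onsets are limited to one consonant).
Each unlicensed consonant becomes the onset of a new syllable: /d/ → /də/, /g/ → /gə/, /ð/ → /ðə/.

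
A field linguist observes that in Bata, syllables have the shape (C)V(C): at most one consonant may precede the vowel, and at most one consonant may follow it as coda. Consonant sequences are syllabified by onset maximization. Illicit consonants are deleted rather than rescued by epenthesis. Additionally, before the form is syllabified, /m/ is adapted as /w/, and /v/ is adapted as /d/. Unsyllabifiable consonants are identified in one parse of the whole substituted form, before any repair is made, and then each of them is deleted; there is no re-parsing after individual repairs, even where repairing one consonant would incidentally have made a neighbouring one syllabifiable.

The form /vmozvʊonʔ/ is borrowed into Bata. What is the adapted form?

Substitution: /v/ → /d/, /m/ → /w/, giving /dwozdʊonʔ/.
Under (C)V(C), the unsyllabifiable consonants are /d/, /ʔ/ (at most one coda consonant is licensed; onsets are limited to one consonant).
Each unlicensed consonant is deleted: /d/, /ʔ/.

wozdʊon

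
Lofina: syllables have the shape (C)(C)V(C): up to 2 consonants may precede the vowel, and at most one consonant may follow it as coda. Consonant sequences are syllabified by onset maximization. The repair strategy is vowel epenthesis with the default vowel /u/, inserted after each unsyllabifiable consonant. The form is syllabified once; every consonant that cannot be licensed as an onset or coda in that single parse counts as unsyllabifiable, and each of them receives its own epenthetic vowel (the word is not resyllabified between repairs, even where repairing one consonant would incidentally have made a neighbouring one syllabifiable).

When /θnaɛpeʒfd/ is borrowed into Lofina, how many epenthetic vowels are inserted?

2

The unsyllabifiable consonants are /f/, /d/; each receives one epenthetic vowel.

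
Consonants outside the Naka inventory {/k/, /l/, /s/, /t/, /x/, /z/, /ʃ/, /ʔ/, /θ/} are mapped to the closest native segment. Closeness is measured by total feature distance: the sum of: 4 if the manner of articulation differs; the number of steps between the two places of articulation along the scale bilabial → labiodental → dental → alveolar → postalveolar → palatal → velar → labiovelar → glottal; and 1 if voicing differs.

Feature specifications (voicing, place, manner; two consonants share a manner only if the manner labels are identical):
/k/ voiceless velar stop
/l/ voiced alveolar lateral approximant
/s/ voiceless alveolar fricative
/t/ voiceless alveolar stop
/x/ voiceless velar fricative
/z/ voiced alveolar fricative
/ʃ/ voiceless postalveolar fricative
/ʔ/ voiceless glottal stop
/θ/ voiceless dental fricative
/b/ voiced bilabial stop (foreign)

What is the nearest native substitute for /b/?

t

/t/ is closest: same manner (stop), place distance 3 (bilabial→alveolar), voicing differs (+1); total 4. Next closest is /k/ at distance 7.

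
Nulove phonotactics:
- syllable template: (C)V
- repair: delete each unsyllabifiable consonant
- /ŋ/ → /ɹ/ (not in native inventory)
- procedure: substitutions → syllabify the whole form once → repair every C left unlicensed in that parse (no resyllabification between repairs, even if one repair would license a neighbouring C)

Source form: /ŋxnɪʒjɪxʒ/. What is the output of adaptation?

nɪjɪ

Substitution: /ŋ/ → /ɹ/, giving /ɹxnɪʒjɪxʒ/.
The consonants /ɹ/, /x/, /ʒ/, /x/, /ʒ/ cannot be parsed into a legal (C)V syllable (no codas are permitted; onsets are limited to one consonant).
Deletion applies to /ɹ/, /x/, /ʒ/, /x/, /ʒ/.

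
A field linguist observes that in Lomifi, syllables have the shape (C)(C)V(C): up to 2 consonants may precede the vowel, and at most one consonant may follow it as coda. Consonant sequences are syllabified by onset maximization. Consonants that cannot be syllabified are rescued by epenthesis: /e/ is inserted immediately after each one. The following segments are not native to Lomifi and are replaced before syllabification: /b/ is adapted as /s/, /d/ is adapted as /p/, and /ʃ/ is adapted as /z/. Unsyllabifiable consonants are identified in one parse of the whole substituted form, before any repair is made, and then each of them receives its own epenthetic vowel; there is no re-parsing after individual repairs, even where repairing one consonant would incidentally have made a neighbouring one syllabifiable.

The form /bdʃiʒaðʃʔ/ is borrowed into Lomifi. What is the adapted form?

Substitution: /b/ → /s/, /d/ → /p/, /ʃ/ → /z/, giving /spziʒaðzʔ/.
Under (C)(C)V(C), the unsyllabifiable consonants are /s/, /z/, /ʔ/ (at most one coda consonant is licensed; onsets may contain at most 2 consonants).
Inserting the epenthetic vowel yields /s/ → /se/, /z/ → /ze/, /ʔ/ → /ʔe/.

sepziʒaðzeʔe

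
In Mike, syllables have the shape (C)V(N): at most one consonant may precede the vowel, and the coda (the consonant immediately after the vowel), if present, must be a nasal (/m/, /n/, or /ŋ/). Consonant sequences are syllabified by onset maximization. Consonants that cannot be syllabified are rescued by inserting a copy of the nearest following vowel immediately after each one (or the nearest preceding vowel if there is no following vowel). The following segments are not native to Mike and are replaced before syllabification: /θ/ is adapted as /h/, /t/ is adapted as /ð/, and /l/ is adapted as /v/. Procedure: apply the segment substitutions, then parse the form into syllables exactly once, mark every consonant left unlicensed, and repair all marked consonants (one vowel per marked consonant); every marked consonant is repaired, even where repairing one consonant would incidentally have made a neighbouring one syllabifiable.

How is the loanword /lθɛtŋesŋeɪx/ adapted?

vɛhɛðeŋeseŋeɪxɪ

Substitution: /l/ → /v/, /θ/ → /h/, /t/ → /ð/, giving /vhɛðŋesŋeɪx/.
The consonants /v/, /ð/, /s/, /x/ cannot be parsed into a legal (C)V(N) syllable (only a nasal (/m/, /n/, or /ŋ/) is licensed in coda position; onsets are limited to one consonant).
Each unlicensed consonant becomes the onset of a new syllable: /v/ → /vɛ/, /ð/ → /ðe/, /s/ → /se/, /x/ → /xɪ/.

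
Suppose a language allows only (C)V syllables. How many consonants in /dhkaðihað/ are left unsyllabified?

The consonants /d/, /h/, /ð/ cannot be parsed into a legal (C)V syllable (no codas are permitted; onsets are limited to one consonant).

3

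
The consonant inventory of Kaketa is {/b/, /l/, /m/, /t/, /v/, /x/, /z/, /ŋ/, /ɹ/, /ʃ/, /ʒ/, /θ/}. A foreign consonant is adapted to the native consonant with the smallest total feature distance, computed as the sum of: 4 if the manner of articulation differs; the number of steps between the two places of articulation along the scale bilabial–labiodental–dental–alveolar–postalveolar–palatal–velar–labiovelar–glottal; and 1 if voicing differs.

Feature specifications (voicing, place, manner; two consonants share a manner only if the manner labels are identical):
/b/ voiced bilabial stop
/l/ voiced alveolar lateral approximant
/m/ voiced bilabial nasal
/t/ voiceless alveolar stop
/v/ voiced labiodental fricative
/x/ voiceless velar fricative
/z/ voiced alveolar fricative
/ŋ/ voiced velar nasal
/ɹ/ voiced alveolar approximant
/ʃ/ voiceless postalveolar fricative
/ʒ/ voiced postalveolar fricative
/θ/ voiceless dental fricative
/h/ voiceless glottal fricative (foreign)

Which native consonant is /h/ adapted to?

x

/x/ is closest: same manner (fricative), place distance 2 (glottal→velar), same voicing; total 2. Next closest is /ʃ/ at distance 4.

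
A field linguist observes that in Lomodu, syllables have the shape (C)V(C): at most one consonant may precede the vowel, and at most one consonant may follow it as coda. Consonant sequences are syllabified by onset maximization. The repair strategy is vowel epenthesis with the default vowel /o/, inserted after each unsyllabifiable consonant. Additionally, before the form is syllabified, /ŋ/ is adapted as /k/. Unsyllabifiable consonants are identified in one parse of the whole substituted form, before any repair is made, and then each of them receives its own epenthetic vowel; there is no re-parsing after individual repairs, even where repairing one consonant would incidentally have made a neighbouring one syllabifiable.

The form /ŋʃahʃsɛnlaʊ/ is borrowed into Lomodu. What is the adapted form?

Substitution: /ŋ/ → /k/, giving /kʃahʃsɛnlaʊ/.
The consonants /k/, /ʃ/ cannot be parsed into a legal (C)V(C) syllable (at most one coda consonant is licensed; onsets are limited to one consonant).
Epenthesis after each stranded consonant: /k/ → /ko/, /ʃ/ → /ʃo/.

koʃahʃosɛnlaʊ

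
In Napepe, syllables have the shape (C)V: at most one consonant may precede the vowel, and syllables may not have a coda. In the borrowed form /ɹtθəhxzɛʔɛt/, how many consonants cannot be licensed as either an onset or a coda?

5

Syllabifying with onset maximization leaves /ɹ/, /t/, /h/, /x/, /t/ stranded (no codas are permitted; onsets are limited to one consonant).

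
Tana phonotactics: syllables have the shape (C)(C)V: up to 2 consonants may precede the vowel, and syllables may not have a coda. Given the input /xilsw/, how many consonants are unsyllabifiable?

Syllabifying with onset maximization leaves /l/, /s/, /w/ stranded (no codas are permitted; onsets may contain at most 2 consonants).

3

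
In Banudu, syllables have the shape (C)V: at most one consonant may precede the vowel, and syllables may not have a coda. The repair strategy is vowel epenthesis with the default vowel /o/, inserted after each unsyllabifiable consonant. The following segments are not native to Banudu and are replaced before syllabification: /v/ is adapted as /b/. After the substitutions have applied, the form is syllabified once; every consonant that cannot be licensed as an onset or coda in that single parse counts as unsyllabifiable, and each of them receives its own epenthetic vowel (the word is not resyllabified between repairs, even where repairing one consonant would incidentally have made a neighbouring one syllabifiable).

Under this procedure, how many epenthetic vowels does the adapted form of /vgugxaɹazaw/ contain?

After substitution the input is /bgugxaɹazaw/.
The unsyllabifiable consonants are /b/, /g/, /w/; each receives one epenthetic vowel.

3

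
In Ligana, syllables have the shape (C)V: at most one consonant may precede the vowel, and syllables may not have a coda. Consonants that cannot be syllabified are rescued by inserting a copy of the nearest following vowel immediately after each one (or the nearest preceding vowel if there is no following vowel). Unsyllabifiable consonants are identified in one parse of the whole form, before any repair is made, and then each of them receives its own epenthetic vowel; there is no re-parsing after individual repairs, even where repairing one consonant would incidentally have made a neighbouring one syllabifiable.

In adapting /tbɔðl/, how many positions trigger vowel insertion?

3

The unsyllabifiable consonants are /t/, /ð/, /l/; each receives one epenthetic vowel.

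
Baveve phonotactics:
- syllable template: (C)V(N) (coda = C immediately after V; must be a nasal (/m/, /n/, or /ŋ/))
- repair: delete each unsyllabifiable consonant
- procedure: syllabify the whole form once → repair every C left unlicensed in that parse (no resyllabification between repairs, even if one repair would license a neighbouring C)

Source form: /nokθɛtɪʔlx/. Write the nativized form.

noθɛtɪ

Syllabifying with onset maximization leaves /k/, /ʔ/, /l/, /x/ stranded (only a nasal (/m/, /n/, or /ŋ/) is licensed in coda position; onsets are limited to one consonant).
Deleting the stranded consonants removes /k/, /ʔ/, /l/, /x/.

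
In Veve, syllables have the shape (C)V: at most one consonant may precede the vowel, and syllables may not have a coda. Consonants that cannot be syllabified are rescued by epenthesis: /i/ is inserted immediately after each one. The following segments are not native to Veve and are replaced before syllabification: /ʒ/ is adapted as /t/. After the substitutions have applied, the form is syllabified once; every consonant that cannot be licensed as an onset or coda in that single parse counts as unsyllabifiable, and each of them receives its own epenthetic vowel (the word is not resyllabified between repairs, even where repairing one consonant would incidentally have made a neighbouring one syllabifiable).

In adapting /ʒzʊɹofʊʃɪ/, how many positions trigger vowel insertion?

After substitution the input is /tzʊɹofʊʃɪ/.
The unsyllabifiable consonants are /t/; each receives one epenthetic vowel.

1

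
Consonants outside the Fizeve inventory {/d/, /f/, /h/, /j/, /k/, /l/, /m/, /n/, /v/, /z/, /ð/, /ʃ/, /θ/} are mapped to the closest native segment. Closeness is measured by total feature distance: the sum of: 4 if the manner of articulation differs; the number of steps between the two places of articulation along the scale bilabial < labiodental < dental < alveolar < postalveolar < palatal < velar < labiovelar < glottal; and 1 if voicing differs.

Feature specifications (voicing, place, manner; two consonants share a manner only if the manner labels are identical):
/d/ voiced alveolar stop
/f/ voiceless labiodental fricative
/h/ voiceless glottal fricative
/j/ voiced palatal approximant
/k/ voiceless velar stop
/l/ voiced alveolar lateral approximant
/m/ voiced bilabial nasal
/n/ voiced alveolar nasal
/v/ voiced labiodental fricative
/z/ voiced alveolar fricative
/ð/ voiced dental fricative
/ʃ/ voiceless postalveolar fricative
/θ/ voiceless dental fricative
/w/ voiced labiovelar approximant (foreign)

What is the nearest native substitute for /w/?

/j/ is closest: same manner (approximant), place distance 2 (labiovelar→palatal), same voicing; total 2. Next closest is /h/ at distance 6.

j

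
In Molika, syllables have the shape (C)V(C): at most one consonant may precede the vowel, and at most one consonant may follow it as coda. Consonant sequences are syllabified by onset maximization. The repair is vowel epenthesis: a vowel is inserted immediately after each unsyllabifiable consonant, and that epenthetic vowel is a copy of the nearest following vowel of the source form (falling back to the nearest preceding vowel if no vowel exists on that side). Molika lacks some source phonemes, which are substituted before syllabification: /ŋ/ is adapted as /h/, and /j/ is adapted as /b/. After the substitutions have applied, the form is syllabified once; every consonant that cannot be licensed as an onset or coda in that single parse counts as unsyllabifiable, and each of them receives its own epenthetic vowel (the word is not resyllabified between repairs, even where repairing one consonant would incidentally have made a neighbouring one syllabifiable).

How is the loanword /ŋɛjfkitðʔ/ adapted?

hɛbfikitðiʔi

Substitution: /ŋ/ → /h/, /j/ → /b/, giving /hɛbfkitðʔ/.
The consonants /f/, /ð/, /ʔ/ cannot be parsed into a legal (C)V(C) syllable (at most one coda consonant is licensed; onsets are limited to one consonant).
Each unlicensed consonant becomes the onset of a new syllable: /f/ → /fi/, /ð/ → /ði/, /ʔ/ → /ʔi/.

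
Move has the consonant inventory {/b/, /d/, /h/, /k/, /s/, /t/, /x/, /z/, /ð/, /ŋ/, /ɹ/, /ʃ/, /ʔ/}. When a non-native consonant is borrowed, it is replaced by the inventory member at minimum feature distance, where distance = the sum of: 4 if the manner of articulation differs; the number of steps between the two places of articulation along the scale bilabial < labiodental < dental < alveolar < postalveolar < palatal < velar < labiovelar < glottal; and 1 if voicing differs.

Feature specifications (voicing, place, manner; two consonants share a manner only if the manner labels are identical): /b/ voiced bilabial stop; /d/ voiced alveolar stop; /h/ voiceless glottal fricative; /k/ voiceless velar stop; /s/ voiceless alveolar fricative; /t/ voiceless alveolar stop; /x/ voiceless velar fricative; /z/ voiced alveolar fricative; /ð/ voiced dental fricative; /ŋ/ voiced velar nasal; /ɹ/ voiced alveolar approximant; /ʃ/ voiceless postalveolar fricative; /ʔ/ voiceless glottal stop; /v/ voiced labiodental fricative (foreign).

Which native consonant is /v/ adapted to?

ð

/ð/ is closest: same manner (fricative), place distance 1 (labiodental→dental), same voicing; total 1. Next closest is /z/ at distance 2.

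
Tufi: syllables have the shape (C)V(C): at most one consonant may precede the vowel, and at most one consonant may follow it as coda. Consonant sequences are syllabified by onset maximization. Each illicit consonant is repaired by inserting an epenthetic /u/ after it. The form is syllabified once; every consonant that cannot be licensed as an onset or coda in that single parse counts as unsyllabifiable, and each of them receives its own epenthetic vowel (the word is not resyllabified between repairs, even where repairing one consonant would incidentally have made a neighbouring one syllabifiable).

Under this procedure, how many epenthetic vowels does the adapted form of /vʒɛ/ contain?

1

The unsyllabifiable consonants are /v/; each receives one epenthetic vowel.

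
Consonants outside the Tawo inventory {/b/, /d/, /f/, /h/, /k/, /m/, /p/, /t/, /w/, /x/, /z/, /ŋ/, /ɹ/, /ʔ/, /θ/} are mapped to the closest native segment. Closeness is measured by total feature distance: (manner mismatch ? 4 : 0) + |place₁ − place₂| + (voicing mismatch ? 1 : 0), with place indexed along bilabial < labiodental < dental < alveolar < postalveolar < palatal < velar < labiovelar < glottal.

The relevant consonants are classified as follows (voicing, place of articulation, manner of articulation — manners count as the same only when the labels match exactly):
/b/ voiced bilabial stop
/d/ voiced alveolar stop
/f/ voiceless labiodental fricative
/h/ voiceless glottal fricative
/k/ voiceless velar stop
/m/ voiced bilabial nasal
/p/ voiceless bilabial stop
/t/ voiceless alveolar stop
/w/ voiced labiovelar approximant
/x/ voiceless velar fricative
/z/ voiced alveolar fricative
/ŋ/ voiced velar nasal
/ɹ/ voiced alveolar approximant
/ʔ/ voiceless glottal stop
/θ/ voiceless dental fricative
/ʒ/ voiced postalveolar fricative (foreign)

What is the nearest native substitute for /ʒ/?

/z/ is closest: same manner (fricative), place distance 1 (postalveolar→alveolar), same voicing; total 1. Next closest is /x/ at distance 3.

z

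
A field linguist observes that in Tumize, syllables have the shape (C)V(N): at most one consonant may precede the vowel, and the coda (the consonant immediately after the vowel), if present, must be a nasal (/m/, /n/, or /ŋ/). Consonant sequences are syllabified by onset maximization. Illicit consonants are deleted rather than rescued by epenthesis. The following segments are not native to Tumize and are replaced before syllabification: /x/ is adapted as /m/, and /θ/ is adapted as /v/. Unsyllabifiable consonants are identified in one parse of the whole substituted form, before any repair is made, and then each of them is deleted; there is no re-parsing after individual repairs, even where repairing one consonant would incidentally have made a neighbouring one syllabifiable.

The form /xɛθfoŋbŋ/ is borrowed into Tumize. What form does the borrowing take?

Substitution: /x/ → /m/, /θ/ → /v/, giving /mɛvfoŋbŋ/.
Under (C)V(N), the unsyllabifiable consonants are /v/, /b/, /ŋ/ (only a nasal (/m/, /n/, or /ŋ/) is licensed in coda position; onsets are limited to one consonant).
Deletion applies to /v/, /b/, /ŋ/.

mɛfoŋ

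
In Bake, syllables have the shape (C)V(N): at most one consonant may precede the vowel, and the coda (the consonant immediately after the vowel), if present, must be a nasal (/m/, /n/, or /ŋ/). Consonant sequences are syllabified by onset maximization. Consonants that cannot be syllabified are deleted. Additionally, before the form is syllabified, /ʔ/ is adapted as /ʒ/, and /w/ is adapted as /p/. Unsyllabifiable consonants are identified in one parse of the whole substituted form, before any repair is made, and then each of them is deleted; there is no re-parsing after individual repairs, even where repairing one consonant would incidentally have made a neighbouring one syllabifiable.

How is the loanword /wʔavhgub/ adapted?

ʒagu

Substitution: /w/ → /p/, /ʔ/ → /ʒ/, giving /pʒavhgub/.
The consonants /p/, /v/, /h/, /b/ cannot be parsed into a legal (C)V(N) syllable (only a nasal (/m/, /n/, or /ŋ/) is licensed in coda position; onsets are limited to one consonant).
Deleting the stranded consonants removes /p/, /v/, /h/, /b/.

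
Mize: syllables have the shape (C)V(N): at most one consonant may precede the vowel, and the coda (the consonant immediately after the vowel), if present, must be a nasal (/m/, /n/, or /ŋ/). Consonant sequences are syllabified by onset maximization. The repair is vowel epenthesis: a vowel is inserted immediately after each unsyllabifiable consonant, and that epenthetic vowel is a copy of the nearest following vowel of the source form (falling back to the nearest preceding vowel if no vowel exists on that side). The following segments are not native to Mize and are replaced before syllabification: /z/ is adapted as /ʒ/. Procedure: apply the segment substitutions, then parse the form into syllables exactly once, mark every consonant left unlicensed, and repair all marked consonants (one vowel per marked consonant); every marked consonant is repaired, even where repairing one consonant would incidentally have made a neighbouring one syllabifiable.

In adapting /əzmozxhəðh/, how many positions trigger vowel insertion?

After substitution the input is /əʒmoʒxhəðh/.
The unsyllabifiable consonants are /ʒ/, /ʒ/, /x/, /ð/, /h/; each receives one epenthetic vowel.

5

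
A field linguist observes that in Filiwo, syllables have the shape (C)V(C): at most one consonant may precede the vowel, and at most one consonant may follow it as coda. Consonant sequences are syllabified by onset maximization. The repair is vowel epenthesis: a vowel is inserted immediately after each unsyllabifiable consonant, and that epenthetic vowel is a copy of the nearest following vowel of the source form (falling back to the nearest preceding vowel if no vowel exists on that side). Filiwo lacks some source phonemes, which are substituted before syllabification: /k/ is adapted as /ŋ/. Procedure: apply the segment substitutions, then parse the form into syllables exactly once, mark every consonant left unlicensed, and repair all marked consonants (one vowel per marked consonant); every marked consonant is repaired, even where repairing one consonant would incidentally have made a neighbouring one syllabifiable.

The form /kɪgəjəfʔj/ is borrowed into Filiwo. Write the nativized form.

ŋɪgəjəfʔəjə

Substitution: /k/ → /ŋ/, giving /ŋɪgəjəfʔj/.
The consonants /ʔ/, /j/ cannot be parsed into a legal (C)V(C) syllable (at most one coda consonant is licensed; onsets are limited to one consonant).
Inserting the epenthetic vowel yields /ʔ/ → /ʔə/, /j/ → /jə/.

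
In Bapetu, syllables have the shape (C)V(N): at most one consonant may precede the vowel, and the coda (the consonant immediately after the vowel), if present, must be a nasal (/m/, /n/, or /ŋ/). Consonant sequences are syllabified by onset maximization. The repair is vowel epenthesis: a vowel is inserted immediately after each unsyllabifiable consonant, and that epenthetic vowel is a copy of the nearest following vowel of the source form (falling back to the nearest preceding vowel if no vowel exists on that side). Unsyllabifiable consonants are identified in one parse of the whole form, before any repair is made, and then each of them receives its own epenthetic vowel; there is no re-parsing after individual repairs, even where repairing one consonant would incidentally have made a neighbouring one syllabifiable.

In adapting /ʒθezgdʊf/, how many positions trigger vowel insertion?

The unsyllabifiable consonants are /ʒ/, /z/, /g/, /f/; each receives one epenthetic vowel.

4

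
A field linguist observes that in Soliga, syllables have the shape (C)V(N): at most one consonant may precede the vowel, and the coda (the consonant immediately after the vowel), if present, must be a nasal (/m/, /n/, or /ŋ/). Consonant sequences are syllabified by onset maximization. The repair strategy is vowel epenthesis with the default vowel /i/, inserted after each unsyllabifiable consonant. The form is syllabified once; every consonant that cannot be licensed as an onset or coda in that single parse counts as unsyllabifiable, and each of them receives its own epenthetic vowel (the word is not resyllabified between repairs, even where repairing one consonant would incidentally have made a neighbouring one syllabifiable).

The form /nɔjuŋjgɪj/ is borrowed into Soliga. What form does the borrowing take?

nɔjuŋjigɪji

The consonants /j/, /j/ cannot be parsed into a legal (C)V(N) syllable (only a nasal (/m/, /n/, or /ŋ/) is licensed in coda position; onsets are limited to one consonant).
Epenthesis after each stranded consonant: /j/ → /ji/, /j/ → /ji/.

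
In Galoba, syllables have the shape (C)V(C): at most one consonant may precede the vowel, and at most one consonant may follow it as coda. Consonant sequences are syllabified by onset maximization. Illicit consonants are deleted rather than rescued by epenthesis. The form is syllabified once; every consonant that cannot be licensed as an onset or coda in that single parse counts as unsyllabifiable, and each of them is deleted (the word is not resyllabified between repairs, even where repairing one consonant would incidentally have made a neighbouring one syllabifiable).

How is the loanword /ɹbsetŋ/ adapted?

set

Syllabifying with onset maximization leaves /ɹ/, /b/, /ŋ/ stranded (at most one coda consonant is licensed; onsets are limited to one consonant).
Deletion applies to /ɹ/, /b/, /ŋ/.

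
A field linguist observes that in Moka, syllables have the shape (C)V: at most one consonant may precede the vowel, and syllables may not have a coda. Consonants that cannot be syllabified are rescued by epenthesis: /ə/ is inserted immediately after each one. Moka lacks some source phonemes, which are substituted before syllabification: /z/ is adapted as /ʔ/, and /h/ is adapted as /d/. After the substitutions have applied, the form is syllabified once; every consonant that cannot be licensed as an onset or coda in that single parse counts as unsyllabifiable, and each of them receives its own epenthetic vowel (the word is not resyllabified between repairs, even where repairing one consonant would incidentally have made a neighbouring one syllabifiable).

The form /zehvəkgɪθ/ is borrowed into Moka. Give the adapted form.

Substitution: /z/ → /ʔ/, /h/ → /d/, giving /ʔedvəkgɪθ/.
The consonants /d/, /k/, /θ/ cannot be parsed into a legal (C)V syllable (no codas are permitted; onsets are limited to one consonant).
Epenthesis after each stranded consonant: /d/ → /də/, /k/ → /kə/, /θ/ → /θə/.

ʔedəvəkəgɪθə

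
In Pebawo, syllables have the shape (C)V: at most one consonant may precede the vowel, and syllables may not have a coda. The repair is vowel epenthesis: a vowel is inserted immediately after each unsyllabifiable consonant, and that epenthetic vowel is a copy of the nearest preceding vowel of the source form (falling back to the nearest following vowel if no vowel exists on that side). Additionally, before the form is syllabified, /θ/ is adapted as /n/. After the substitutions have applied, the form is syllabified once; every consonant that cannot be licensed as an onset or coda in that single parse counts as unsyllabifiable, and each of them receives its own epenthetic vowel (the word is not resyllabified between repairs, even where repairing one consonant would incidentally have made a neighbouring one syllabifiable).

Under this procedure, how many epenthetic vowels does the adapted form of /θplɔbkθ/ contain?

After substitution the input is /nplɔbkn/.
The unsyllabifiable consonants are /n/, /p/, /b/, /k/, /n/; each receives one epenthetic vowel.

5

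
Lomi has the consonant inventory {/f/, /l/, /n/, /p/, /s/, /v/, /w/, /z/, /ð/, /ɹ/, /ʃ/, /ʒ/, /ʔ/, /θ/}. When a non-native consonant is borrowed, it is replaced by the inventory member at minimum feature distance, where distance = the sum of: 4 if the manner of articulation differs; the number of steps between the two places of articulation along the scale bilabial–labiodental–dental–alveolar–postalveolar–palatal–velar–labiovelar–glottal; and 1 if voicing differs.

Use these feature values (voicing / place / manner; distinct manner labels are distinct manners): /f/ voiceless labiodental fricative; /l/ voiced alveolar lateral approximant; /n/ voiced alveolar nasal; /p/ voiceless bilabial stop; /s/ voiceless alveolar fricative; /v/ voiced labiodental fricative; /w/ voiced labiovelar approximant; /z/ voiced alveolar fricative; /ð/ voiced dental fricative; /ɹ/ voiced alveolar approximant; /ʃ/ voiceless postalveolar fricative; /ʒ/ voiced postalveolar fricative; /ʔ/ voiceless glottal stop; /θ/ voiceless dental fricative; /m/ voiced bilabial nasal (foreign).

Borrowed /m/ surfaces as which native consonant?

/n/ is closest: same manner (nasal), place distance 3 (bilabial→alveolar), same voicing; total 3. Next closest is /p/ at distance 5.

n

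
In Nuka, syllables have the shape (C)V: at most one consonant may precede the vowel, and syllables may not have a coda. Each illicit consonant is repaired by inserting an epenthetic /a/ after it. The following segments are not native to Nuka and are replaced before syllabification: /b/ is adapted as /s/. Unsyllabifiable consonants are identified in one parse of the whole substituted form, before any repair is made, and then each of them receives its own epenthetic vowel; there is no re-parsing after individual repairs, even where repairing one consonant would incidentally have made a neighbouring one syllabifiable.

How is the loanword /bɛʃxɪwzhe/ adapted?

Substitution: /b/ → /s/, giving /sɛʃxɪwzhe/.
Under (C)V, the unsyllabifiable consonants are /ʃ/, /w/, /z/ (no codas are permitted; onsets are limited to one consonant).
Each unlicensed consonant becomes the onset of a new syllable: /ʃ/ → /ʃa/, /w/ → /wa/, /z/ → /za/.

sɛʃaxɪwazahe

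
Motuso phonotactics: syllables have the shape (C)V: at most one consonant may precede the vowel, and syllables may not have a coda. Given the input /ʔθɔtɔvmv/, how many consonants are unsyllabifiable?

Under (C)V, the unsyllabifiable consonants are /ʔ/, /v/, /m/, /v/ (no codas are permitted; onsets are limited to one consonant).

4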